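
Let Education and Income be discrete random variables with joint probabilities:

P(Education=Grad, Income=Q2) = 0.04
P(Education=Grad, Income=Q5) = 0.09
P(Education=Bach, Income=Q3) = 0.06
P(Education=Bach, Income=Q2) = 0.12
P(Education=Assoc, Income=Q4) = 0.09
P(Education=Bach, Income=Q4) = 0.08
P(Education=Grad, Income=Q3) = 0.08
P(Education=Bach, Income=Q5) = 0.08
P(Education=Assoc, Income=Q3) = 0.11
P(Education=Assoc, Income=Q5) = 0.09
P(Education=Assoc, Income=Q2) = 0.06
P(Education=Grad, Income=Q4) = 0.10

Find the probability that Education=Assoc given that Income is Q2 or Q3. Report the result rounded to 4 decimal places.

0.3617

P(Income=Q2) = 0.06 + 0.12 + 0.04 = 0.22.
P(Income=Q3) = 0.11 + 0.06 + 0.08 = 0.25.
P(Income ∈ {Q2, Q3}) = 0.22 + 0.25 = 0.47; P(Education=Assoc, Income ∈ {Q2, Q3}) = 0.06 + 0.11 = 0.17.
P(Education=Assoc | Income ∈ {Q2, Q3}) = 0.17/0.47 = 0.3617.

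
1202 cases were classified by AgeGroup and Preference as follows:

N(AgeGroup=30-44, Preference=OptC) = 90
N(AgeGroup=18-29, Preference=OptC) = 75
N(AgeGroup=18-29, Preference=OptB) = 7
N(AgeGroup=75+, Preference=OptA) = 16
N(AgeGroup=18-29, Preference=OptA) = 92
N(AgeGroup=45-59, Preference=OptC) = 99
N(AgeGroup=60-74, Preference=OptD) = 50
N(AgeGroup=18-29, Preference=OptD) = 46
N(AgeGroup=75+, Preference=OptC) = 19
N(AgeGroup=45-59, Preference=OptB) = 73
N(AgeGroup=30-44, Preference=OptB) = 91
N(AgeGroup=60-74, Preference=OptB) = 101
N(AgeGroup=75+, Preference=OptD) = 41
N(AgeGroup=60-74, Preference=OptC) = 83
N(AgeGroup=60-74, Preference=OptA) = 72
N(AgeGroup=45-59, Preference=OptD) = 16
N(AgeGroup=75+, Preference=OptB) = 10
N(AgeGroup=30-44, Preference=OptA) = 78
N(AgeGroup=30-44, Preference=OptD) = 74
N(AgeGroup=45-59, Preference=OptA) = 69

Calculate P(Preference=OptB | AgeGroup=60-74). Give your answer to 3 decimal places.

Total with AgeGroup=60-74: 72 + 101 + 83 + 50 = 306.
P(Preference=OptB | AgeGroup=60-74) = 101/306 = 0.330.

0.330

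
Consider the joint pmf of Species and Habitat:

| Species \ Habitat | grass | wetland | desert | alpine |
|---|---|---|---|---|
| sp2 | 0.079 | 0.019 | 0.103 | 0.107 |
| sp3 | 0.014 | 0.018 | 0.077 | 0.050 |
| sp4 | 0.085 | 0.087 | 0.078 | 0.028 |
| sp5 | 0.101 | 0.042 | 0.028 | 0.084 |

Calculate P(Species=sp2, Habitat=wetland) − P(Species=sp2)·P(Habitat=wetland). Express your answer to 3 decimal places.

-0.032

P(Species=sp2) = 0.079 + 0.019 + 0.103 + 0.107 = 0.308.
P(Habitat=wetland) = 0.019 + 0.018 + 0.087 + 0.042 = 0.166.
P(Species=sp2, Habitat=wetland) − P(Species=sp2)P(Habitat=wetland) = 0.019 − 0.308×0.166 = -0.032.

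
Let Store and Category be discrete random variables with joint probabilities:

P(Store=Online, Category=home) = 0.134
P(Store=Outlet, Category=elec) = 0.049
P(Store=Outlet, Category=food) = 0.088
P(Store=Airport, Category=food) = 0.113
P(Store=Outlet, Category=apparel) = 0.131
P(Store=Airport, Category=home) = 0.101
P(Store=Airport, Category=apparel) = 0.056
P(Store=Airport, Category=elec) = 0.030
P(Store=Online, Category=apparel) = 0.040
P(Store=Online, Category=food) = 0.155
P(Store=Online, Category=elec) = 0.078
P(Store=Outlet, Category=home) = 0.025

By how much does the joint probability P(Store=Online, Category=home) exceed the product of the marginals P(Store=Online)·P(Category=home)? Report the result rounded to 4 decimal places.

P(Store=Online) = 0.155 + 0.040 + 0.078 + 0.134 = 0.407.
P(Category=home) = 0.101 + 0.025 + 0.134 = 0.260.
P(Store=Online, Category=home) − P(Store=Online)P(Category=home) = 0.134 − 0.407×0.260 = 0.0282.

0.0282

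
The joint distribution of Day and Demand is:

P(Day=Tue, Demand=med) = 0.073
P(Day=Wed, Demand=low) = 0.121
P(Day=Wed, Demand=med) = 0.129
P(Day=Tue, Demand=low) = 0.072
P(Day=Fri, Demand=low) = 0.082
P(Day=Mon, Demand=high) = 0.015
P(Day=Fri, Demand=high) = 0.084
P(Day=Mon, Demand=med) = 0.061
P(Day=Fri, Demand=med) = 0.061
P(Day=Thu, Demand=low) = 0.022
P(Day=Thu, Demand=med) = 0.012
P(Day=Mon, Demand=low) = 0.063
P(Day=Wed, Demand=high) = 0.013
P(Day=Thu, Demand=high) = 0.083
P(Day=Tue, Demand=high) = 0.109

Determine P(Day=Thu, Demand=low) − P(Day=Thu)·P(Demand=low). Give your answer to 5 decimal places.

P(Day=Thu) = 0.022 + 0.012 + 0.083 = 0.117.
P(Demand=low) = 0.063 + 0.072 + 0.121 + 0.022 + 0.082 = 0.360.
P(Day=Thu, Demand=low) − P(Day=Thu)P(Demand=low) = 0.022 − 0.117×0.360 = -0.02012.

-0.02012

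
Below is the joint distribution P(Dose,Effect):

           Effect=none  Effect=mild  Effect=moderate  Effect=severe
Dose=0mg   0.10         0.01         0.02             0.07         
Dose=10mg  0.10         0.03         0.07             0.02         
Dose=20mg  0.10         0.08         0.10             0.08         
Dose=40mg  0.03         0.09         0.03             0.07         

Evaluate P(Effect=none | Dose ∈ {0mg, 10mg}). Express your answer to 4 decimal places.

0.4762

P(Dose=0mg) = 0.10 + 0.01 + 0.02 + 0.07 = 0.20.
P(Dose=10mg) = 0.10 + 0.03 + 0.07 + 0.02 = 0.22.
P(Dose ∈ {0mg, 10mg}) = 0.20 + 0.22 = 0.42; P(Effect=none, Dose ∈ {0mg, 10mg}) = 0.10 + 0.10 = 0.20.
P(Effect=none | Dose ∈ {0mg, 10mg}) = 0.20/0.42 = 0.4762.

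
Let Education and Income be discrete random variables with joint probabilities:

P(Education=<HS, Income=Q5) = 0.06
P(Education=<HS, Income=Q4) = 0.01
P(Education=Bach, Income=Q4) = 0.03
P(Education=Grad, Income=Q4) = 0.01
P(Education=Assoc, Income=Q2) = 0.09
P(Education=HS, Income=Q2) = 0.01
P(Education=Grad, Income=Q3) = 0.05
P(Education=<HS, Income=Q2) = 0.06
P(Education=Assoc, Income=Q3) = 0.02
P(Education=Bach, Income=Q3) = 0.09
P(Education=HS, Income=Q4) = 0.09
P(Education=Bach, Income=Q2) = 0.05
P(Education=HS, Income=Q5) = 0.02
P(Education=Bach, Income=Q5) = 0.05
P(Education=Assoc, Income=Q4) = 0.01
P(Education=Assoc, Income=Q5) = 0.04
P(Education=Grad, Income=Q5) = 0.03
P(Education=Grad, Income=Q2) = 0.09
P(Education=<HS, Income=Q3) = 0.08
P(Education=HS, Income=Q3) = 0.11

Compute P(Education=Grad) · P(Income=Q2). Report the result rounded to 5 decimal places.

0.05400

P(Education=Grad) = 0.09 + 0.05 + 0.01 + 0.03 = 0.18.
P(Income=Q2) = 0.06 + 0.01 + 0.09 + 0.05 + 0.09 = 0.30.
Product: 0.18 × 0.30 = 0.05400.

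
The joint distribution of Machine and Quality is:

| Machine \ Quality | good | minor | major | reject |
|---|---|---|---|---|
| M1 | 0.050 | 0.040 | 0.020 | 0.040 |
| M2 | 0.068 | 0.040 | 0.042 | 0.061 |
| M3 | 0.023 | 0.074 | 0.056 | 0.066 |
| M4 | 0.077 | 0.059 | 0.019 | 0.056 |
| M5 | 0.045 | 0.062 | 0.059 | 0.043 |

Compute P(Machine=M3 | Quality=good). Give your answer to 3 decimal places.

P(Quality=good) = 0.050 + 0.068 + 0.023 + 0.077 + 0.045 = 0.263.
P(Machine=M3 | Quality=good) = 0.023/0.263 = 0.087.

0.087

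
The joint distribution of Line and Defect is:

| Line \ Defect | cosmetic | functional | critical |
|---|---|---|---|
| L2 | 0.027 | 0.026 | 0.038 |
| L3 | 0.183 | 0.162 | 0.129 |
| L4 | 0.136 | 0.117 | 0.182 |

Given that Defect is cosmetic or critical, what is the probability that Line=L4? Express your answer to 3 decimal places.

P(Defect=cosmetic) = 0.027 + 0.183 + 0.136 = 0.346.
P(Defect=critical) = 0.038 + 0.129 + 0.182 = 0.349.
P(Defect ∈ {cosmetic, critical}) = 0.346 + 0.349 = 0.695; P(Line=L4, Defect ∈ {cosmetic, critical}) = 0.136 + 0.182 = 0.318.
P(Line=L4 | Defect ∈ {cosmetic, critical}) = 0.318/0.695 = 0.458.

0.458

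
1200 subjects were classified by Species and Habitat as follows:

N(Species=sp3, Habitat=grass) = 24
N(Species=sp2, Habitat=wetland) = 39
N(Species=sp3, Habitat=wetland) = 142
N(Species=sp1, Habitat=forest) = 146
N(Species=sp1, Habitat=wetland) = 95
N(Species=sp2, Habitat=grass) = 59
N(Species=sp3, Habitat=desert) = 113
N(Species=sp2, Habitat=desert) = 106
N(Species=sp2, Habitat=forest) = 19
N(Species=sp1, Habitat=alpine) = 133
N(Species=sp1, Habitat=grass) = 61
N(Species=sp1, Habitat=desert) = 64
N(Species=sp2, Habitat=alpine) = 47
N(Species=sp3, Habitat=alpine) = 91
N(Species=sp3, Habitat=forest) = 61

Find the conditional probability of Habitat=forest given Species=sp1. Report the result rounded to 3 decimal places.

Total with Species=sp1: 146 + 61 + 95 + 64 + 133 = 499.
P(Habitat=forest | Species=sp1) = 146/499 = 0.293.

0.293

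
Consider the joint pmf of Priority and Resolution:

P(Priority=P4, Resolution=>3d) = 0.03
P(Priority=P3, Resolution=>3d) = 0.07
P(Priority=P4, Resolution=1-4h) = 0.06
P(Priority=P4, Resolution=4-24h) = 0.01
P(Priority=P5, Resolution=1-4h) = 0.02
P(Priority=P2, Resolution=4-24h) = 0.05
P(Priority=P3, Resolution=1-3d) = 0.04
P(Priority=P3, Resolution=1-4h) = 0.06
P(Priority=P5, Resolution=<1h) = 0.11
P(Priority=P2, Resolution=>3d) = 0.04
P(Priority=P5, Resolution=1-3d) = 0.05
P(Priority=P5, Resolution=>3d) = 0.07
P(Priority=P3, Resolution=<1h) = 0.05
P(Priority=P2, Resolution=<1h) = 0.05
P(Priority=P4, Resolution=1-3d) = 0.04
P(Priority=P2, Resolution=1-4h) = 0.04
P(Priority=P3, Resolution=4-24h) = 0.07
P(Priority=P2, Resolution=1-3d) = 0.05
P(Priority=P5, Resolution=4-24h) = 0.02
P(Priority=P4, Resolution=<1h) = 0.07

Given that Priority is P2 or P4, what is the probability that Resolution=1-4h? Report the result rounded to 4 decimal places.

P(Priority=P2) = 0.05 + 0.04 + 0.05 + 0.05 + 0.04 = 0.23.
P(Priority=P4) = 0.07 + 0.06 + 0.01 + 0.04 + 0.03 = 0.21.
P(Priority ∈ {P2, P4}) = 0.23 + 0.21 = 0.44; P(Resolution=1-4h, Priority ∈ {P2, P4}) = 0.04 + 0.06 = 0.10.
P(Resolution=1-4h | Priority ∈ {P2, P4}) = 0.10/0.44 = 0.2273.

0.2273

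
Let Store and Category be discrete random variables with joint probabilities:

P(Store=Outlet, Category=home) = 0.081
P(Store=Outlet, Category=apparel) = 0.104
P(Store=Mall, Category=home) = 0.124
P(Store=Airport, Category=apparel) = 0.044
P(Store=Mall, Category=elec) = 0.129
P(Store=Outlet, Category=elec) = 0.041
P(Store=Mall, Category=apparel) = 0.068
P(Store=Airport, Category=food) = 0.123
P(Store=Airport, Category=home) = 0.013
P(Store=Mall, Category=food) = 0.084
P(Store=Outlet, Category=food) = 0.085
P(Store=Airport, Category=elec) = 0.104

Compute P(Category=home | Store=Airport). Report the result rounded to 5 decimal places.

0.04577

P(Store=Airport) = 0.123 + 0.044 + 0.104 + 0.013 = 0.284.
P(Category=home | Store=Airport) = 0.013/0.284 = 0.04577.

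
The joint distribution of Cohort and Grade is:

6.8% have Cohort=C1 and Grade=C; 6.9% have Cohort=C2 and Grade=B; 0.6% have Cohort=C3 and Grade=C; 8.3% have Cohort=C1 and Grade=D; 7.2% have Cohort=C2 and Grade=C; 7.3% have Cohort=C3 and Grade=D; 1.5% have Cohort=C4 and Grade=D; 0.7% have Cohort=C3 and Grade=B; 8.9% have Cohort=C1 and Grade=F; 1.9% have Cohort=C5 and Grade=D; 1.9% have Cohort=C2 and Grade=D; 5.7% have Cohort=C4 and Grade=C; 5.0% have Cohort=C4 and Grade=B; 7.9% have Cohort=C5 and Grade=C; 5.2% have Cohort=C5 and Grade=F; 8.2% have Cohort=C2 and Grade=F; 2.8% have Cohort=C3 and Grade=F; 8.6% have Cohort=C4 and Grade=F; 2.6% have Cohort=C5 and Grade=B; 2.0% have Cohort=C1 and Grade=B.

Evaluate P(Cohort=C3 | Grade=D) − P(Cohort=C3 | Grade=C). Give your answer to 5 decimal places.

P(Grade=D) = 0.083 + 0.019 + 0.073 + 0.015 + 0.019 = 0.209; P(Cohort=C3 | Grade=D) = 0.073/0.209 = 0.349282.
P(Grade=C) = 0.068 + 0.072 + 0.006 + 0.057 + 0.079 = 0.282; P(Cohort=C3 | Grade=C) = 0.006/0.282 = 0.021277.
Difference = 0.32801.

0.32801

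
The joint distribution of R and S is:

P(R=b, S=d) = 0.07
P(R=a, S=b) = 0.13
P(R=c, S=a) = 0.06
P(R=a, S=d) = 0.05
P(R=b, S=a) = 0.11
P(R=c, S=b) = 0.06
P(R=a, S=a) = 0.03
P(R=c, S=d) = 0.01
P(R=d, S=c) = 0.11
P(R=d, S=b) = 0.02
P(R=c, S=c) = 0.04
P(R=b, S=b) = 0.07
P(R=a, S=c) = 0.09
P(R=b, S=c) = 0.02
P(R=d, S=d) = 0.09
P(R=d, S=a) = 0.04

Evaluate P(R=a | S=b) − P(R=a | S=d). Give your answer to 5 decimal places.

0.23701

P(S=b) = 0.13 + 0.07 + 0.06 + 0.02 = 0.28; P(R=a | S=b) = 0.13/0.28 = 0.464286.
P(S=d) = 0.05 + 0.07 + 0.01 + 0.09 = 0.22; P(R=a | S=d) = 0.05/0.22 = 0.227273.
Difference = 0.23701.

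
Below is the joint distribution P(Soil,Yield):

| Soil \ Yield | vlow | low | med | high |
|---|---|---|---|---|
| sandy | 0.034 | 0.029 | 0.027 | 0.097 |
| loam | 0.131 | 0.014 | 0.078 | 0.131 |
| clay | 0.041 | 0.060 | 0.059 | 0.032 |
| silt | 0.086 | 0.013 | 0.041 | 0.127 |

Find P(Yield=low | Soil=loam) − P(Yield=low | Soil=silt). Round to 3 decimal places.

-0.009

P(Soil=loam) = 0.131 + 0.014 + 0.078 + 0.131 = 0.354; P(Yield=low | Soil=loam) = 0.014/0.354 = 0.0395.
P(Soil=silt) = 0.086 + 0.013 + 0.041 + 0.127 = 0.267; P(Yield=low | Soil=silt) = 0.013/0.267 = 0.0487.
Difference = -0.009.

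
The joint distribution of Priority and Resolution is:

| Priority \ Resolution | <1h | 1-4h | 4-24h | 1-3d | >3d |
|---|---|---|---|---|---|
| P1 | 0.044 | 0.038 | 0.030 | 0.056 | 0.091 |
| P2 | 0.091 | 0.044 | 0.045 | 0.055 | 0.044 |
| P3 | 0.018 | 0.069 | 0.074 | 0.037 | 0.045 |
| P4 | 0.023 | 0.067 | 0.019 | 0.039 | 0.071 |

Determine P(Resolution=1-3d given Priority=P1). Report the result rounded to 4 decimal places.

P(Priority=P1) = 0.044 + 0.038 + 0.030 + 0.056 + 0.091 = 0.259.
P(Resolution=1-3d | Priority=P1) = 0.056/0.259 = 0.2162.

0.2162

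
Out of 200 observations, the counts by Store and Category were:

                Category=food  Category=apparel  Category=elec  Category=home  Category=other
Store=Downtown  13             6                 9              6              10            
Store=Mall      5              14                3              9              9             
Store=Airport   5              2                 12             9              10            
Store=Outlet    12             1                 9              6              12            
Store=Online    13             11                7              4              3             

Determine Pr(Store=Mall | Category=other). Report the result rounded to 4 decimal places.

Total with Category=other: 10 + 9 + 10 + 12 + 3 = 44.
P(Store=Mall | Category=other) = 9/44 = 0.2045.

0.2045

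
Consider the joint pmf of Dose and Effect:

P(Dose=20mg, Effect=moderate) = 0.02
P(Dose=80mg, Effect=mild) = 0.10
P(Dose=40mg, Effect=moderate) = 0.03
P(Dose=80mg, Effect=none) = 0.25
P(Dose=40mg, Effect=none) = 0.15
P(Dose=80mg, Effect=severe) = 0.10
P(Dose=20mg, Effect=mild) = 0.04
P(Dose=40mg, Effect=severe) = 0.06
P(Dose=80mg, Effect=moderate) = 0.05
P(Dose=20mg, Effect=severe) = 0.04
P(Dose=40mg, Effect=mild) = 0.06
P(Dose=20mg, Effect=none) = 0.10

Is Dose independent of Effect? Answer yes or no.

yes

Every cell satisfies P(Dose,Effect) = P(Dose)·P(Effect). For instance P(Dose=20mg) = 0.20, P(Effect=severe) = 0.20, and 0.20×0.20 = 0.04 matches the joint entry. So Dose and Effect are independent.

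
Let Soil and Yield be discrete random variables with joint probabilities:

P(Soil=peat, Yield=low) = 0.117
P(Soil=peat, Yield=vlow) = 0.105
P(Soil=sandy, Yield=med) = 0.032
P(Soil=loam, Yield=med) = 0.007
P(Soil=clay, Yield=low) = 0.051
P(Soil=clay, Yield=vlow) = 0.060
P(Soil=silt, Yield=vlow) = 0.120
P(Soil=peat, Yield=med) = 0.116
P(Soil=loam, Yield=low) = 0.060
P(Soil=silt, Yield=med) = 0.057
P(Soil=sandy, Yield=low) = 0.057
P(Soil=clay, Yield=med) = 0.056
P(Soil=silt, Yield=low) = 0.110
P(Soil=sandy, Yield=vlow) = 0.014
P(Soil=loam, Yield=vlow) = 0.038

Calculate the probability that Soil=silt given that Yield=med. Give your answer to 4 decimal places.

0.2127

P(Yield=med) = 0.032 + 0.007 + 0.056 + 0.057 + 0.116 = 0.268.
P(Soil=silt | Yield=med) = 0.057/0.268 = 0.2127.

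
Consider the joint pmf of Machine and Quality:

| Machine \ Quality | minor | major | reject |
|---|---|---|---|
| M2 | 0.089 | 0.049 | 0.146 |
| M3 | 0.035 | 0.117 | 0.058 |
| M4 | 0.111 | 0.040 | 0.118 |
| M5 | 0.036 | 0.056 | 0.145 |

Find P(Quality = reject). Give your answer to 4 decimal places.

0.4670

P(Quality=reject) = 0.146 + 0.058 + 0.118 + 0.145 = 0.467.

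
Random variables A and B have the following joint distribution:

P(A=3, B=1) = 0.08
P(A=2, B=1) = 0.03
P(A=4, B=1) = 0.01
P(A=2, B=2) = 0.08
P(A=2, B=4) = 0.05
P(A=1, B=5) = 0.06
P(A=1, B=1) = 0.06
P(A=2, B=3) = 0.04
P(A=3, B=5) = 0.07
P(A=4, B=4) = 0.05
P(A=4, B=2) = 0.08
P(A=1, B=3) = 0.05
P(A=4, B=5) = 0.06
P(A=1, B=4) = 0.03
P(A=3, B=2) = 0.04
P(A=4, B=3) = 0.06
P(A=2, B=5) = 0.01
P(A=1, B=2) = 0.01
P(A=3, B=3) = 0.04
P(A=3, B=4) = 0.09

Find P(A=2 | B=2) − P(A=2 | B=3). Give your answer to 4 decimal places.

P(B=2) = 0.01 + 0.08 + 0.04 + 0.08 = 0.21; P(A=2 | B=2) = 0.08/0.21 = 0.38095.
P(B=3) = 0.05 + 0.04 + 0.04 + 0.06 = 0.19; P(A=2 | B=3) = 0.04/0.19 = 0.21053.
Difference = 0.1704.

0.1704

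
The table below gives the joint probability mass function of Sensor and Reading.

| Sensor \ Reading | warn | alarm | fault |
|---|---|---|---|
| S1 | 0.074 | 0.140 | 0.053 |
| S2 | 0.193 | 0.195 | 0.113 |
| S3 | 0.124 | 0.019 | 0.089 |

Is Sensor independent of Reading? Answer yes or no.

P(Sensor=S3) = 0.232 and P(Reading=alarm) = 0.354, so their product is 0.08213, but P(Sensor=S3, Reading=alarm) = 0.019. Since these differ, Sensor and Reading are not independent.

no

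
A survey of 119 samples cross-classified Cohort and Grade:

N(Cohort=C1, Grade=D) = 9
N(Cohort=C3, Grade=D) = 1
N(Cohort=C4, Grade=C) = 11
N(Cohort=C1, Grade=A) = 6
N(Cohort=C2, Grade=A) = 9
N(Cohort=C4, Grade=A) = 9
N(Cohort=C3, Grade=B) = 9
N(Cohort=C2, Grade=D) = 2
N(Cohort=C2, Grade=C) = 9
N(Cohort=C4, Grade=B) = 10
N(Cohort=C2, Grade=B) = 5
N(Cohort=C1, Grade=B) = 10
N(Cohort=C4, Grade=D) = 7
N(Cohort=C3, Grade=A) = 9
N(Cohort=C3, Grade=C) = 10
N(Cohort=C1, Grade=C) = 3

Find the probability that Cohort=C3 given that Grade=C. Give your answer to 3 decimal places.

0.303

Total with Grade=C: 3 + 9 + 10 + 11 = 33.
P(Cohort=C3 | Grade=C) = 10/33 = 0.303.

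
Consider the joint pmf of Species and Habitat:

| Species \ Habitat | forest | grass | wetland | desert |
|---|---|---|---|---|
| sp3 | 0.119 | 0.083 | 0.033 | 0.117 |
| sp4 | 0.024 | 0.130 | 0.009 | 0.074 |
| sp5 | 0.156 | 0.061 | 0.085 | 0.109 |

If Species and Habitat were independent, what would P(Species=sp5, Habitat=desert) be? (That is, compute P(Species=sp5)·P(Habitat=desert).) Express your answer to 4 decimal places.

0.1233

P(Species=sp5) = 0.156 + 0.061 + 0.085 + 0.109 = 0.411.
P(Habitat=desert) = 0.117 + 0.074 + 0.109 = 0.300.
Product: 0.411 × 0.300 = 0.1233.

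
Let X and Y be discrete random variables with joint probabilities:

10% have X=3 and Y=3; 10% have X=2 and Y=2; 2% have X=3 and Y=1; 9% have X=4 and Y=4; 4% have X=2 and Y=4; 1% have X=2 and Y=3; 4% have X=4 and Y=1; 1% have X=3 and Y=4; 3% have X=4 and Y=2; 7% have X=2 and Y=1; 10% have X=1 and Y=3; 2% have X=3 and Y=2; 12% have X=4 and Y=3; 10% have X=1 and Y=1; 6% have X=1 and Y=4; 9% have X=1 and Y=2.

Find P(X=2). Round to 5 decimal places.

P(X=2) = 0.07 + 0.10 + 0.01 + 0.04 = 0.22.

0.22000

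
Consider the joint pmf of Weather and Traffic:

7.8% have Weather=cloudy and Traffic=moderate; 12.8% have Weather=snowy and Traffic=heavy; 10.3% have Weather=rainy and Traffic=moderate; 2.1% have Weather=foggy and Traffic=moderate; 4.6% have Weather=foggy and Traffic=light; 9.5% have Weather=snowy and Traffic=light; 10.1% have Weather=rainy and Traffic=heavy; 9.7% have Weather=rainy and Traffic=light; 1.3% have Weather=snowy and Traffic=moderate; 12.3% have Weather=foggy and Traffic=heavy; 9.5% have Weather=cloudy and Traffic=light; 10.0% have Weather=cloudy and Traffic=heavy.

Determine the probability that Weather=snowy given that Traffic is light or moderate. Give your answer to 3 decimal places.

P(Traffic=light) = 0.095 + 0.097 + 0.095 + 0.046 = 0.333.
P(Traffic=moderate) = 0.078 + 0.103 + 0.013 + 0.021 = 0.215.
P(Traffic ∈ {light, moderate}) = 0.333 + 0.215 = 0.548; P(Weather=snowy, Traffic ∈ {light, moderate}) = 0.095 + 0.013 = 0.108.
P(Weather=snowy | Traffic ∈ {light, moderate}) = 0.108/0.548 = 0.197.

0.197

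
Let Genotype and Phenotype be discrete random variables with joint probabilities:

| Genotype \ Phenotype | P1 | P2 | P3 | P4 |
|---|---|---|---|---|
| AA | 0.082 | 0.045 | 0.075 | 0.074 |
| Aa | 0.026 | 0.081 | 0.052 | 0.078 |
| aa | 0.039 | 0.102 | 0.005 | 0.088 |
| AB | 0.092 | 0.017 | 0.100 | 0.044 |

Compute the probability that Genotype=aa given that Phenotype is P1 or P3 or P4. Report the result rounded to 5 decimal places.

0.17483

P(Phenotype=P1) = 0.082 + 0.026 + 0.039 + 0.092 = 0.239.
P(Phenotype=P3) = 0.075 + 0.052 + 0.005 + 0.100 = 0.232.
P(Phenotype=P4) = 0.074 + 0.078 + 0.088 + 0.044 = 0.284.
P(Phenotype ∈ {P1, P3, P4}) = 0.239 + 0.232 + 0.284 = 0.755; P(Genotype=aa, Phenotype ∈ {P1, P3, P4}) = 0.039 + 0.005 + 0.088 = 0.132.
P(Genotype=aa | Phenotype ∈ {P1, P3, P4}) = 0.132/0.755 = 0.17483.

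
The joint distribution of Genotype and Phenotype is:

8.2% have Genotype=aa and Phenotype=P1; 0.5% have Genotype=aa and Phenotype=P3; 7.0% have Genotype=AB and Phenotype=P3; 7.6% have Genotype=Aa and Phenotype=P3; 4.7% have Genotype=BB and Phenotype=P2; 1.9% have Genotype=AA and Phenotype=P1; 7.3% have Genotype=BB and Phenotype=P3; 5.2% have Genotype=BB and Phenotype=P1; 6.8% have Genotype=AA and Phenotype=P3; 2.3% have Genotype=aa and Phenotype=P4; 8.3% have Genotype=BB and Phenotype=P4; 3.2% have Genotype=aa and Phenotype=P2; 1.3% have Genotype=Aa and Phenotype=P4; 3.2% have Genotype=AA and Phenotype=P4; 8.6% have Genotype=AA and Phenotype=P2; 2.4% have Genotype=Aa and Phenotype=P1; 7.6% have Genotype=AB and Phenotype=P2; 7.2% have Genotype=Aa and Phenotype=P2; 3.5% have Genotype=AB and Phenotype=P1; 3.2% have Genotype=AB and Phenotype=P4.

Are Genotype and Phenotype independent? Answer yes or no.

no

P(Genotype=aa) = 0.142 and P(Phenotype=P1) = 0.212, so their product is 0.03010, but P(Genotype=aa, Phenotype=P1) = 0.082. Since these differ, Genotype and Phenotype are not independent.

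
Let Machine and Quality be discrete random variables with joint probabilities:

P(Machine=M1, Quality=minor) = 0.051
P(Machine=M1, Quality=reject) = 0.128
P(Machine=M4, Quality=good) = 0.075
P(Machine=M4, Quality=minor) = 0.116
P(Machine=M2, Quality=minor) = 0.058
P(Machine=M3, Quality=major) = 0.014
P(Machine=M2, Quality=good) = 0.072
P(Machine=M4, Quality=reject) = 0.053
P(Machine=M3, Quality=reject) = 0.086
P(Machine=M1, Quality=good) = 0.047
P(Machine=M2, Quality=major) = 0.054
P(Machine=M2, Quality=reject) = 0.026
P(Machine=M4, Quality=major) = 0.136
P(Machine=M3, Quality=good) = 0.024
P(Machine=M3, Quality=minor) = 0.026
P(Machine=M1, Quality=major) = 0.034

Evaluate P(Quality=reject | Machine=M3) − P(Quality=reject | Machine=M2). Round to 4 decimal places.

0.4495

P(Machine=M3) = 0.024 + 0.026 + 0.014 + 0.086 = 0.150; P(Quality=reject | Machine=M3) = 0.086/0.150 = 0.57333.
P(Machine=M2) = 0.072 + 0.058 + 0.054 + 0.026 = 0.210; P(Quality=reject | Machine=M2) = 0.026/0.210 = 0.12381.
Difference = 0.4495.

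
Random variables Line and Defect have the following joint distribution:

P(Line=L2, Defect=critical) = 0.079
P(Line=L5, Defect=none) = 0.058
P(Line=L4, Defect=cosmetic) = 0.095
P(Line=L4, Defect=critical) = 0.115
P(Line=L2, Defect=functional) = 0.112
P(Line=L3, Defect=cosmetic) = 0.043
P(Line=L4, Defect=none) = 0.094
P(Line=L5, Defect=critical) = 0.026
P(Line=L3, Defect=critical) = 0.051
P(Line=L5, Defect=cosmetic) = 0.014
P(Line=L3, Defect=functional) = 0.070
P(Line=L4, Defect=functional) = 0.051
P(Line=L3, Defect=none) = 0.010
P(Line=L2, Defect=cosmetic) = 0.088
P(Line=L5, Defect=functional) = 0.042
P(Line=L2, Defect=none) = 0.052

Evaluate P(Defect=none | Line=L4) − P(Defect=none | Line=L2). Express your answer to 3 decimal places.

P(Line=L4) = 0.094 + 0.095 + 0.051 + 0.115 = 0.355; P(Defect=none | Line=L4) = 0.094/0.355 = 0.2648.
P(Line=L2) = 0.052 + 0.088 + 0.112 + 0.079 = 0.331; P(Defect=none | Line=L2) = 0.052/0.331 = 0.1571.
Difference = 0.108.

0.108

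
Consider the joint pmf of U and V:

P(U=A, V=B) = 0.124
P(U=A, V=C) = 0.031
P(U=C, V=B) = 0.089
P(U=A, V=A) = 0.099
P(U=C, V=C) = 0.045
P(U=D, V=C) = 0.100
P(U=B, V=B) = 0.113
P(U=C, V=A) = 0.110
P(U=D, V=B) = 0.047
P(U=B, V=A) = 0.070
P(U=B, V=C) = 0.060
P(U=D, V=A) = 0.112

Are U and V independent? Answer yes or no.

P(U=D) = 0.259 and P(V=B) = 0.373, so their product is 0.09661, but P(U=D, V=B) = 0.047. Since these differ, U and V are not independent.

no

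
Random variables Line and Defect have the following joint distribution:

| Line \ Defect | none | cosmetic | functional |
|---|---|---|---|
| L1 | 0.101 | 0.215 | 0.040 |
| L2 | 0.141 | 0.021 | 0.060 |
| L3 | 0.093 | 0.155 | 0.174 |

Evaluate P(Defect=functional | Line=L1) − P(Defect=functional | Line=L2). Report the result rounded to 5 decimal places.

P(Line=L1) = 0.101 + 0.215 + 0.040 = 0.356; P(Defect=functional | Line=L1) = 0.040/0.356 = 0.112360.
P(Line=L2) = 0.141 + 0.021 + 0.060 = 0.222; P(Defect=functional | Line=L2) = 0.060/0.222 = 0.270270.
Difference = -0.15791.

-0.15791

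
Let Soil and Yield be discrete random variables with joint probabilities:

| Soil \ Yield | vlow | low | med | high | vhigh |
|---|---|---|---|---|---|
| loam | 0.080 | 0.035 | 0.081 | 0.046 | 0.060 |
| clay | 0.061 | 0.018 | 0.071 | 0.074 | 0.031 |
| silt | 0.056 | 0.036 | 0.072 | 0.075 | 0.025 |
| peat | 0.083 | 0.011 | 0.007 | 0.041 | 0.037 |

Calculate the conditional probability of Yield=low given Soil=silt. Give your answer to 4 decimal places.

P(Soil=silt) = 0.056 + 0.036 + 0.072 + 0.075 + 0.025 = 0.264.
P(Yield=low | Soil=silt) = 0.036/0.264 = 0.1364.

0.1364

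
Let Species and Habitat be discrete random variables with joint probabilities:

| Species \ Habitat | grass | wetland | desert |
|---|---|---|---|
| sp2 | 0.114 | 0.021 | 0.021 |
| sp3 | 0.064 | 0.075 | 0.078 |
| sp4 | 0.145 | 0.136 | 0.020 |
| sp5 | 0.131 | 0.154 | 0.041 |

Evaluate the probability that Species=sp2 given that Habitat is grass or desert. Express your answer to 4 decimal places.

P(Habitat=grass) = 0.114 + 0.064 + 0.145 + 0.131 = 0.454.
P(Habitat=desert) = 0.021 + 0.078 + 0.020 + 0.041 = 0.160.
P(Habitat ∈ {grass, desert}) = 0.454 + 0.160 = 0.614; P(Species=sp2, Habitat ∈ {grass, desert}) = 0.114 + 0.021 = 0.135.
P(Species=sp2 | Habitat ∈ {grass, desert}) = 0.135/0.614 = 0.2199.

0.2199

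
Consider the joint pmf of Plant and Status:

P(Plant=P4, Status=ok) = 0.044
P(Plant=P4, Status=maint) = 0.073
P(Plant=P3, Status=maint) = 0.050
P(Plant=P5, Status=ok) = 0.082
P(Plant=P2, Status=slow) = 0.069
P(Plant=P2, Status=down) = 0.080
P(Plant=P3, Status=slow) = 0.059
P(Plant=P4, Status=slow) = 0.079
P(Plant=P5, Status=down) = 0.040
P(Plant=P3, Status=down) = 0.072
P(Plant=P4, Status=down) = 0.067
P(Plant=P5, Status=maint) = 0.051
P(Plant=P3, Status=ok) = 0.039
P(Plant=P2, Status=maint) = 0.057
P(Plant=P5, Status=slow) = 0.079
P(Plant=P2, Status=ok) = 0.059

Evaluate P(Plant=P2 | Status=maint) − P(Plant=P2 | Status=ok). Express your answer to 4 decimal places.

P(Status=maint) = 0.057 + 0.050 + 0.073 + 0.051 = 0.231; P(Plant=P2 | Status=maint) = 0.057/0.231 = 0.24675.
P(Status=ok) = 0.059 + 0.039 + 0.044 + 0.082 = 0.224; P(Plant=P2 | Status=ok) = 0.059/0.224 = 0.26339.
Difference = -0.0166.

-0.0166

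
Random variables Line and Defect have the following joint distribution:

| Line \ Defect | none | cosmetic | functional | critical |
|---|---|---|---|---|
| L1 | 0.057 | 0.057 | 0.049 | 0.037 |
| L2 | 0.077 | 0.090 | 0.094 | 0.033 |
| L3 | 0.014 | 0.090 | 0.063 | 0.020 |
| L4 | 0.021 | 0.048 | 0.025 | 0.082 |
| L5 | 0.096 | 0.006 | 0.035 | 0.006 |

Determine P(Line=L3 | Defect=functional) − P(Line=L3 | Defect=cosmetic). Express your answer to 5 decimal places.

-0.07244

P(Defect=functional) = 0.049 + 0.094 + 0.063 + 0.025 + 0.035 = 0.266; P(Line=L3 | Defect=functional) = 0.063/0.266 = 0.236842.
P(Defect=cosmetic) = 0.057 + 0.090 + 0.090 + 0.048 + 0.006 = 0.291; P(Line=L3 | Defect=cosmetic) = 0.090/0.291 = 0.309278.
Difference = -0.07244.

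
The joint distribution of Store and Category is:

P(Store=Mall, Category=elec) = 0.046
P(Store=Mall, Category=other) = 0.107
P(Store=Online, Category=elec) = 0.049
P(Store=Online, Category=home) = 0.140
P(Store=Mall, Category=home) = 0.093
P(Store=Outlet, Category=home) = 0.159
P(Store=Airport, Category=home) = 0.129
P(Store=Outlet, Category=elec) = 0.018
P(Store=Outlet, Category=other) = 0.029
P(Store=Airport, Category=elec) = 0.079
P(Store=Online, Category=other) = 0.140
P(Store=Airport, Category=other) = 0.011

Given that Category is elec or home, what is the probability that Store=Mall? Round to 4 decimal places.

0.1950

P(Category=elec) = 0.046 + 0.079 + 0.018 + 0.049 = 0.192.
P(Category=home) = 0.093 + 0.129 + 0.159 + 0.140 = 0.521.
P(Category ∈ {elec, home}) = 0.192 + 0.521 = 0.713; P(Store=Mall, Category ∈ {elec, home}) = 0.046 + 0.093 = 0.139.
P(Store=Mall | Category ∈ {elec, home}) = 0.139/0.713 = 0.1950.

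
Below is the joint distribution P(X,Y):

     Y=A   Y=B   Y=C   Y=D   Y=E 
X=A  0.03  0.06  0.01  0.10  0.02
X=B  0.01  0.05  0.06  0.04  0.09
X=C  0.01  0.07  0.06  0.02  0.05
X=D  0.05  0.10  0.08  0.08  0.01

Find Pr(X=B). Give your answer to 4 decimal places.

0.2500

P(X=B) = 0.01 + 0.05 + 0.06 + 0.04 + 0.09 = 0.25.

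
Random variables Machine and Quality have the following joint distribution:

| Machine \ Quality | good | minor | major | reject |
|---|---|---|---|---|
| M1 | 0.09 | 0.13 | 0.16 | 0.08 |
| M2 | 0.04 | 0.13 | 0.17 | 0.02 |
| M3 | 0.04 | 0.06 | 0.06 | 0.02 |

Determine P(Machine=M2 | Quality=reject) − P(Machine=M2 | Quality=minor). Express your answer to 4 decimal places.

-0.2396

P(Quality=reject) = 0.08 + 0.02 + 0.02 = 0.12; P(Machine=M2 | Quality=reject) = 0.02/0.12 = 0.16667.
P(Quality=minor) = 0.13 + 0.13 + 0.06 = 0.32; P(Machine=M2 | Quality=minor) = 0.13/0.32 = 0.40625.
Difference = -0.2396.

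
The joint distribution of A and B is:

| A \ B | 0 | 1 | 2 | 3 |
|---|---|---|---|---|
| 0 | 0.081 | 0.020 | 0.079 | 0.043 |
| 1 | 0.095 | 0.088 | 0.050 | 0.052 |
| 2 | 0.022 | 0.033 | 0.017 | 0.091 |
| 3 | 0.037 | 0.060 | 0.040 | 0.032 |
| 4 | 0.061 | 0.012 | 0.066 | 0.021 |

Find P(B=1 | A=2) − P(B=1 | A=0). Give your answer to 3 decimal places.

0.113

P(A=2) = 0.022 + 0.033 + 0.017 + 0.091 = 0.163; P(B=1 | A=2) = 0.033/0.163 = 0.2025.
P(A=0) = 0.081 + 0.020 + 0.079 + 0.043 = 0.223; P(B=1 | A=0) = 0.020/0.223 = 0.0897.
Difference = 0.113.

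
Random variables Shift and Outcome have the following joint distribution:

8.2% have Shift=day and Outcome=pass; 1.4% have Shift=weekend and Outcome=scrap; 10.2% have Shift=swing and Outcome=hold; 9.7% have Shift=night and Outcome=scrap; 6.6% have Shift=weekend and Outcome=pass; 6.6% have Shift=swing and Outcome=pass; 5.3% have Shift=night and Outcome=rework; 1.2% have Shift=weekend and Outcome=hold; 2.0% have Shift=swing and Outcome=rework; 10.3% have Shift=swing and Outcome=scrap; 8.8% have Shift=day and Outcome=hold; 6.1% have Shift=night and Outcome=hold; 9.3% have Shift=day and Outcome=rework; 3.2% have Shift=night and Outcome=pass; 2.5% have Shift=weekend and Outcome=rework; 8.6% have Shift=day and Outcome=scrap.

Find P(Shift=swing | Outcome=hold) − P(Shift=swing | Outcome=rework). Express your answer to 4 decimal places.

P(Outcome=hold) = 0.088 + 0.102 + 0.061 + 0.012 = 0.263; P(Shift=swing | Outcome=hold) = 0.102/0.263 = 0.38783.
P(Outcome=rework) = 0.093 + 0.020 + 0.053 + 0.025 = 0.191; P(Shift=swing | Outcome=rework) = 0.020/0.191 = 0.10471.
Difference = 0.2831.

0.2831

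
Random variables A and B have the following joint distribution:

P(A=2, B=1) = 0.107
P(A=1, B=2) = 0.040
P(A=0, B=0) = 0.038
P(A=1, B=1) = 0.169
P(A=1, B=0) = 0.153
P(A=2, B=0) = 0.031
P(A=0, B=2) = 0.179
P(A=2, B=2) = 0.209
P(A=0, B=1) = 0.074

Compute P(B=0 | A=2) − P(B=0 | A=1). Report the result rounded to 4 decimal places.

-0.3333

P(A=2) = 0.031 + 0.107 + 0.209 = 0.347; P(B=0 | A=2) = 0.031/0.347 = 0.08934.
P(A=1) = 0.153 + 0.169 + 0.040 = 0.362; P(B=0 | A=1) = 0.153/0.362 = 0.42265.
Difference = -0.3333.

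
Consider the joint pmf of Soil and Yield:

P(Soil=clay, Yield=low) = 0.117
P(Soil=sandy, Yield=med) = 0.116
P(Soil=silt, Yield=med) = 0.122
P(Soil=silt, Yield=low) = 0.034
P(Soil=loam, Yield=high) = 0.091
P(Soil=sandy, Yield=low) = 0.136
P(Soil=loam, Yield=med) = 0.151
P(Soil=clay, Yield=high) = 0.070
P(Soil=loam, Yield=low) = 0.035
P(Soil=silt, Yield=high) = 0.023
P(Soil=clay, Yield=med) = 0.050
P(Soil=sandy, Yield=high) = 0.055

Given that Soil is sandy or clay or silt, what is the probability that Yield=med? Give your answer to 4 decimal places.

P(Soil=sandy) = 0.136 + 0.116 + 0.055 = 0.307.
P(Soil=clay) = 0.117 + 0.050 + 0.070 = 0.237.
P(Soil=silt) = 0.034 + 0.122 + 0.023 = 0.179.
P(Soil ∈ {sandy, clay, silt}) = 0.307 + 0.237 + 0.179 = 0.723; P(Yield=med, Soil ∈ {sandy, clay, silt}) = 0.116 + 0.050 + 0.122 = 0.288.
P(Yield=med | Soil ∈ {sandy, clay, silt}) = 0.288/0.723 = 0.3983.

0.3983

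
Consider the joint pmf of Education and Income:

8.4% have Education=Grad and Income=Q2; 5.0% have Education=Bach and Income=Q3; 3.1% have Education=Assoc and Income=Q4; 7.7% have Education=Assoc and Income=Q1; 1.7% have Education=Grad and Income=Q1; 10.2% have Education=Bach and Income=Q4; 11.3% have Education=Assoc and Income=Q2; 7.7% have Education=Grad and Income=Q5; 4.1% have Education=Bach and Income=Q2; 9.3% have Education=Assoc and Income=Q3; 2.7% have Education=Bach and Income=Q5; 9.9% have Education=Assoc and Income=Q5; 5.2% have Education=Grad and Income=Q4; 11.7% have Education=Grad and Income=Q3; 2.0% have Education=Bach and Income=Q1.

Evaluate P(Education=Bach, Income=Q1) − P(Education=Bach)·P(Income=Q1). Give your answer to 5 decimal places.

P(Education=Bach) = 0.020 + 0.041 + 0.050 + 0.102 + 0.027 = 0.240.
P(Income=Q1) = 0.077 + 0.020 + 0.017 = 0.114.
P(Education=Bach, Income=Q1) − P(Education=Bach)P(Income=Q1) = 0.020 − 0.240×0.114 = -0.00736.

-0.00736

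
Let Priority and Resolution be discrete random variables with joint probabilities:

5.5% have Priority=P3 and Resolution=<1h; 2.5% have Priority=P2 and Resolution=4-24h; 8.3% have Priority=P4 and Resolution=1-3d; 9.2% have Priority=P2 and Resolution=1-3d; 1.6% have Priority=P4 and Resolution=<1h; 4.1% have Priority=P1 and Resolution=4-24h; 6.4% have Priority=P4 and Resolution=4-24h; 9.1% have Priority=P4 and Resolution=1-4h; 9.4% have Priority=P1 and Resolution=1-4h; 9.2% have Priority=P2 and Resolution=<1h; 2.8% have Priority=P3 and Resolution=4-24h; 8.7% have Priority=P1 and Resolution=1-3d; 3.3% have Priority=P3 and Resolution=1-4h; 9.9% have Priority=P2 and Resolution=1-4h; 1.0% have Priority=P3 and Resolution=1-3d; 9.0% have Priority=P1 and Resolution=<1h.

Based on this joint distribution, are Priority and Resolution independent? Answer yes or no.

no

P(Priority=P4) = 0.254 and P(Resolution=<1h) = 0.253, so their product is 0.06426, but P(Priority=P4, Resolution=<1h) = 0.016. Since these differ, Priority and Resolution are not independent.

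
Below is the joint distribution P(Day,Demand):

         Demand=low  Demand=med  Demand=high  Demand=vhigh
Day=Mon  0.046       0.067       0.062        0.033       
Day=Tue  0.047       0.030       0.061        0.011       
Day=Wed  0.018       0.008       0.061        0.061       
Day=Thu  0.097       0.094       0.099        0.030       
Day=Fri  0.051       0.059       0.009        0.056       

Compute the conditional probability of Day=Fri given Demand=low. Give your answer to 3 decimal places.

P(Demand=low) = 0.046 + 0.047 + 0.018 + 0.097 + 0.051 = 0.259.
P(Day=Fri | Demand=low) = 0.051/0.259 = 0.197.

0.197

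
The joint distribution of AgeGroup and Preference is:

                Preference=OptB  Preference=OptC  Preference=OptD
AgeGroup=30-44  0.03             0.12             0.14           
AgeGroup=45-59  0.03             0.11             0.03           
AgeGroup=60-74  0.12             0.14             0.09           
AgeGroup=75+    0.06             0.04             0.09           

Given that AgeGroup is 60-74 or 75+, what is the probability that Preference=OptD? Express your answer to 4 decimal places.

0.3333

P(AgeGroup=60-74) = 0.12 + 0.14 + 0.09 = 0.35.
P(AgeGroup=75+) = 0.06 + 0.04 + 0.09 = 0.19.
P(AgeGroup ∈ {60-74, 75+}) = 0.35 + 0.19 = 0.54; P(Preference=OptD, AgeGroup ∈ {60-74, 75+}) = 0.09 + 0.09 = 0.18.
P(Preference=OptD | AgeGroup ∈ {60-74, 75+}) = 0.18/0.54 = 0.3333.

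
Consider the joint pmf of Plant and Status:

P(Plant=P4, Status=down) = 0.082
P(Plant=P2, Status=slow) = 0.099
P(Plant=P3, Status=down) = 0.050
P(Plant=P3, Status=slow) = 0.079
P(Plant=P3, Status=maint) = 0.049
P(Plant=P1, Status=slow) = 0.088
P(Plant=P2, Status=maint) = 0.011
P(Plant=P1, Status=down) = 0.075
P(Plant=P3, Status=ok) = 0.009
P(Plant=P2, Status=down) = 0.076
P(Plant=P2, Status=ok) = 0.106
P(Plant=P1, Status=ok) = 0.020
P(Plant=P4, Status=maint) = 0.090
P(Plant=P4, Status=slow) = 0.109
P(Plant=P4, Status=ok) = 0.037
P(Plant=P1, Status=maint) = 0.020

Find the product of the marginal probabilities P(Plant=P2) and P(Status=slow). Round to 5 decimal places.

P(Plant=P2) = 0.106 + 0.099 + 0.076 + 0.011 = 0.292.
P(Status=slow) = 0.088 + 0.099 + 0.079 + 0.109 = 0.375.
Product: 0.292 × 0.375 = 0.10950.

0.10950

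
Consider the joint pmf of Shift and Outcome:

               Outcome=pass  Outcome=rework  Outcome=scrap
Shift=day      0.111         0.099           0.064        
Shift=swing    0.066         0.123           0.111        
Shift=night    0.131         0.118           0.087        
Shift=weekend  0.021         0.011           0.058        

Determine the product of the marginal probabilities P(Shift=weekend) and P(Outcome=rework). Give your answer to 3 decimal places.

P(Shift=weekend) = 0.021 + 0.011 + 0.058 = 0.090.
P(Outcome=rework) = 0.099 + 0.123 + 0.118 + 0.011 = 0.351.
Product: 0.090 × 0.351 = 0.032.

0.032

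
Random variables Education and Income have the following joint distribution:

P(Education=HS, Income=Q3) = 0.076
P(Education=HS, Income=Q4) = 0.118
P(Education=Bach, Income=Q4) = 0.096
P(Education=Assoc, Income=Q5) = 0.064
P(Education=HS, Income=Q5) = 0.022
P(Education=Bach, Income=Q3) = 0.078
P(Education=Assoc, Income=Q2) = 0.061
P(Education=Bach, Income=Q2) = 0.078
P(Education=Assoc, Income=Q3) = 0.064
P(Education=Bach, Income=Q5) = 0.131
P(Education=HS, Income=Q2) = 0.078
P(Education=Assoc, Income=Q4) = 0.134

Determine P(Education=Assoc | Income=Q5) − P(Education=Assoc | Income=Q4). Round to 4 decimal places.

P(Income=Q5) = 0.022 + 0.064 + 0.131 = 0.217; P(Education=Assoc | Income=Q5) = 0.064/0.217 = 0.29493.
P(Income=Q4) = 0.118 + 0.134 + 0.096 = 0.348; P(Education=Assoc | Income=Q4) = 0.134/0.348 = 0.38506.
Difference = -0.0901.

-0.0901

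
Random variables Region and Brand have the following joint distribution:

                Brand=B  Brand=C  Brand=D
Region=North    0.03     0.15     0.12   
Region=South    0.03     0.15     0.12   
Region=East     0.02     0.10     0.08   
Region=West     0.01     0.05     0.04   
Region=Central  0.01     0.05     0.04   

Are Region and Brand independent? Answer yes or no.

yes

Every cell satisfies P(Region,Brand) = P(Region)·P(Brand). For instance P(Region=East) = 0.20, P(Brand=D) = 0.40, and 0.20×0.40 = 0.08 matches the joint entry. So Region and Brand are independent.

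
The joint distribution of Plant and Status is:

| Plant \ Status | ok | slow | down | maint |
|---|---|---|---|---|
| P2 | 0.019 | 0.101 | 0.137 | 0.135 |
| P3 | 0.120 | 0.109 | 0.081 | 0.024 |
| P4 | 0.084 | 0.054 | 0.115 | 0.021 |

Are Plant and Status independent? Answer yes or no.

P(Plant=P2) = 0.392 and P(Status=ok) = 0.223, so their product is 0.08742, but P(Plant=P2, Status=ok) = 0.019. Since these differ, Plant and Status are not independent.

no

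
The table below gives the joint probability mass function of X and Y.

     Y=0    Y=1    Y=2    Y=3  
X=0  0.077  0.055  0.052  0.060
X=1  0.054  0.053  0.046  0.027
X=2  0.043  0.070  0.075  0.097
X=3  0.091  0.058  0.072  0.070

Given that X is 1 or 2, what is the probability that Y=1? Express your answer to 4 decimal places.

P(X=1) = 0.054 + 0.053 + 0.046 + 0.027 = 0.180.
P(X=2) = 0.043 + 0.070 + 0.075 + 0.097 = 0.285.
P(X ∈ {1, 2}) = 0.180 + 0.285 = 0.465; P(Y=1, X ∈ {1, 2}) = 0.053 + 0.070 = 0.123.
P(Y=1 | X ∈ {1, 2}) = 0.123/0.465 = 0.2645.

0.2645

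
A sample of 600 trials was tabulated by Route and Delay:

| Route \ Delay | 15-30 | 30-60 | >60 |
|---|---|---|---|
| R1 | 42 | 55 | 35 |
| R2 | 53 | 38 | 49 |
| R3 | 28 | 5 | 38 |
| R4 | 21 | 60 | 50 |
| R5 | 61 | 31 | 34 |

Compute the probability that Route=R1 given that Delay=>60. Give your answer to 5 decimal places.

0.16990

Total with Delay=>60: 35 + 49 + 38 + 50 + 34 = 206.
P(Route=R1 | Delay=>60) = 35/206 = 0.16990.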